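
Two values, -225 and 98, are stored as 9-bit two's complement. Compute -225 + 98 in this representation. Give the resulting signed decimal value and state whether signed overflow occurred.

-225 → 100011111
98 → 001100010
  100011111
+ 001100010
= 110000001
Result 110000001: MSB = 1 → 385 − 512 = -127.
Addends have opposite signs, so signed overflow cannot occur.

-127; no overflow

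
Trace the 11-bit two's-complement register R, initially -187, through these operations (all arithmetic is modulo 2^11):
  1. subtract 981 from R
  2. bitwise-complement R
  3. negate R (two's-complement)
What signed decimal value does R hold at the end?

881

Start: R = -187 = 11101000101.
R = -187 − 981 = -1168; wraps to 880 = 01101110000
R = NOT 01101110000 = 10010001111 = -881
R = −(-881) = 881 = 01101110001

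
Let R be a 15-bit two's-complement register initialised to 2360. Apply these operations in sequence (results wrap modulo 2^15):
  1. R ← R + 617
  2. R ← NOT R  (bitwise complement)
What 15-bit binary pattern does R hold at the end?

Start: R = 2360 = 000100100111000.
R = 2360 + 617 = 2977 = 000101110100001
R = NOT 000101110100001 = 111010001011110 = -2978

111010001011110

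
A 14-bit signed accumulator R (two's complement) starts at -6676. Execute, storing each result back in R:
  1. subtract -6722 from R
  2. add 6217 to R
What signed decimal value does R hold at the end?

6263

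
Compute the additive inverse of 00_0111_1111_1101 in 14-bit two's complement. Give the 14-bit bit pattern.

Invert: 11100000000010. Add 1: 11100000000011.
Check: 00011111111101 = 2045, 11100000000011 = -2045.

11100000000011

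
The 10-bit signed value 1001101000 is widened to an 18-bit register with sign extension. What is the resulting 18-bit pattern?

111111111001101000

MSB of 1001101000 is 1; replicate it into the new high bits.
11111111|1001101000 → 111111111001101000 (still -408).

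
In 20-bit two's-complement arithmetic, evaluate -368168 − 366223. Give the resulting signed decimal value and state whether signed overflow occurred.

314185; overflow

-368168 → 10100110000111011000
366223 → 01011001011010001111
Subtract via negate-and-add: invert 01011001011010001111 + 1 = 10100110100101110001 (i.e. -366223).
  10100110000111011000
+ 10100110100101110001
= 01001100101101001001  (discard carry-out 1)
Result 01001100101101001001: MSB = 0 → value 314185.
Both addends (after negating the subtrahend) are negative but the stored result is non-negative: signed overflow. The true value -368168 − 366223 = -734391 lies outside [-524288, 524287].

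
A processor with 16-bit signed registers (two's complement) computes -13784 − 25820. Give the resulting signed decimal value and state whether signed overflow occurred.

25932; overflow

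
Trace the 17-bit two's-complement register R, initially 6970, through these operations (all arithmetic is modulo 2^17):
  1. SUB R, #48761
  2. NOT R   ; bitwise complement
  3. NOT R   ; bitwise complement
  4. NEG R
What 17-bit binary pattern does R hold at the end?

Start: R = 6970 = 00001101100111010.
R = 6970 − 48761 = -41791 = 10101110011000001
R = NOT 10101110011000001 = 01010001100111110 = 41790
R = NOT 01010001100111110 = 10101110011000001 = -41791
R = −(-41791) = 41791 = 01010001100111111

01010001100111111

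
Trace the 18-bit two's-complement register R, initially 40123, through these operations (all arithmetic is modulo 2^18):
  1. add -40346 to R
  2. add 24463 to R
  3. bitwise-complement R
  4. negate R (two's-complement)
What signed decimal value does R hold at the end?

24241

Start: R = 40123 = 001001110010111011.
R = 40123 + (-40346) = -223 = 111111111100100001
R = -223 + 24463 = 24240 = 000101111010110000
R = NOT 000101111010110000 = 111010000101001111 = -24241
R = −(-24241) = 24241 = 000101111010110001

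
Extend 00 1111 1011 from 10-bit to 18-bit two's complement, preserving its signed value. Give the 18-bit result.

MSB of 0011111011 is 0; replicate it into the new high bits.
00000000|0011111011 → 000000000011111011 (still 251).

000000000011111011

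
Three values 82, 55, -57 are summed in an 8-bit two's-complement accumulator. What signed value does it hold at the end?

82 + 55 = 137 → wraps to -119 (10001001)
-119 + (-57) = -176 → wraps to 80 (01010000)

80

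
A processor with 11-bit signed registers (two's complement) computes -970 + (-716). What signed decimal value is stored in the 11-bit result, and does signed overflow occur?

362; overflow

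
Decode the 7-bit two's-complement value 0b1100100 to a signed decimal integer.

-28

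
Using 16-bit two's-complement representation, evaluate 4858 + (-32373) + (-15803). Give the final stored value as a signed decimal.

4858 + (-32373) = -27515 (1001010010000101)
-27515 + (-15803) = -43318 → wraps to 22218 (0101011011001010)

22218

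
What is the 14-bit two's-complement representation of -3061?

11010000001011

|-3061| = 3061 = 00101111110101 in 14 bits.
Invert the bits: 11010000001010. Add 1: 11010000001011.
Check: 11010000001011 reads as 13323 − 16384 = -3061.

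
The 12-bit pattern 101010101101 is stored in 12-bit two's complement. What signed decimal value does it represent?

-1363

MSB is 1, so the value is negative.
Invert: 010101010010. Add 1: 010101010011 = 1363. So the value is −1363.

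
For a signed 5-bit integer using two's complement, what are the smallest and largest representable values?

min = -16, max = 15

Minimum: −2^4 = -16.
Maximum: 2^4 − 1 = 15.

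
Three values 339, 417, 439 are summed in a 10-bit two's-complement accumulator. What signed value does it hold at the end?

171

339 + 417 = 756 → wraps to -268 (1011110100)
-268 + 439 = 171 (0010101011)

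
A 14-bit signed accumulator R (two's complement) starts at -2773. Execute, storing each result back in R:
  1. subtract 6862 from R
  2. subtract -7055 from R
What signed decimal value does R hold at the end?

Start: R = -2773 = 11010100101011.
R = -2773 − 6862 = -9635; wraps to 6749 = 01101001011101
R = 6749 − (-7055) = 13804; wraps to -2580 = 11010111101100

-2580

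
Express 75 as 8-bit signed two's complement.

01001011

75 is non-negative, so write it directly in 8 bits: 01001011.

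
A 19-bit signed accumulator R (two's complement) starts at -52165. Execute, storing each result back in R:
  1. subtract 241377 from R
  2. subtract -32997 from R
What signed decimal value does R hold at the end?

Start: R = -52165 = 1110011010000111011.
R = -52165 − 241377 = -293542; wraps to 230746 = 0111000010101011010
R = 230746 − (-32997) = 263743; wraps to -260545 = 1000000011000111111

-260545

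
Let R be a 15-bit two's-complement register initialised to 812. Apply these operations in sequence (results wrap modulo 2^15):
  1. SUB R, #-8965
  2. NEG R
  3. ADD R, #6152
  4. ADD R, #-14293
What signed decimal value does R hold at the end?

Start: R = 812 = 000001100101100.
R = 812 − (-8965) = 9777 = 010011000110001
R = −(9777) = -9777 = 101100111001111
R = -9777 + 6152 = -3625 = 111000111010111
R = -3625 + (-14293) = -17918; wraps to 14850 = 011101000000010

14850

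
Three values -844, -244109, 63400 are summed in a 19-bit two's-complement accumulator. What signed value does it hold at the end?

-844 + (-244109) = -244953 (1000100001100100111)
-244953 + 63400 = -181553 (1010011101011001111)

-181553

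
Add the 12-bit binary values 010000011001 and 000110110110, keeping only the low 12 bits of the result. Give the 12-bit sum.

010111001111

  010000011001
+ 000110110110
= 010111001111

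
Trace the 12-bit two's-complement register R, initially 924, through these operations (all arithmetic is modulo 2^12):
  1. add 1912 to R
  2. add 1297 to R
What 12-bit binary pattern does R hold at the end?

Start: R = 924 = 001110011100.
R = 924 + 1912 = 2836; wraps to -1260 = 101100010100
R = -1260 + 1297 = 37 = 000000100101

000000100101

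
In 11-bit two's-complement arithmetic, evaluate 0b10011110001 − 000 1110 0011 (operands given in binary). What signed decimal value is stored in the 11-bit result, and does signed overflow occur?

-1010; no overflow

0b10011110001 → 10011110001 = -783 (signed)
000 1110 0011 → 00011100011 = 227 (signed)
Subtract via negate-and-add: invert 00011100011 + 1 = 11100011101 (i.e. -227).
  10011110001
+ 11100011101
= 10000001110  (discard carry-out 1)
Result 10000001110: MSB = 1 → 1038 − 2048 = -1010.
Both addends (after negating the subtrahend) are negative and so is the stored result: no signed overflow.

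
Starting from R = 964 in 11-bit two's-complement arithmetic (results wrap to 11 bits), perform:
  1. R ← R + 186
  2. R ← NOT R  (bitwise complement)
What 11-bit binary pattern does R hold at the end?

Start: R = 964 = 01111000100.
R = 964 + 186 = 1150; wraps to -898 = 10001111110
R = NOT 10001111110 = 01110000001 = 897

01110000001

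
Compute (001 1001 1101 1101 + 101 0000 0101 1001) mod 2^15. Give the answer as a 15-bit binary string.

  001100111011101
+ 101000001011001
= 110101000110110

110101000110110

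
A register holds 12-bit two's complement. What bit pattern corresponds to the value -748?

|-748| = 748 = 001011101100 in 12 bits.
Invert the bits: 110100010011. Add 1: 110100010100.
Check: 110100010100 reads as 3348 − 4096 = -748.

110100010100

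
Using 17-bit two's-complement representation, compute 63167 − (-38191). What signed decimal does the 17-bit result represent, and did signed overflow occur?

63167 → 01111011010111111
-38191 → 10110101011010001
Subtract via negate-and-add: invert 10110101011010001 + 1 = 01001010100101111 (i.e. 38191).
  01111011010111111
+ 01001010100101111
= 11000101111101110
Result 11000101111101110: MSB = 1 → 101358 − 131072 = -29714.
Both addends (after negating the subtrahend) are non-negative but the stored result is negative: signed overflow. The true value 63167 − (-38191) = 101358 lies outside [-65536, 65535].

-29714; overflow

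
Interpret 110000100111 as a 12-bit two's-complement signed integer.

-985

MSB is 1, so the value is negative.
Unsigned reading: 3111. Subtract 2^12 = 4096: 3111 − 4096 = -985.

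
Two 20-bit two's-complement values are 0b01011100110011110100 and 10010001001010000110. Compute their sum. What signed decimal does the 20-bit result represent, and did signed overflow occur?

0b01011100110011110100 → 01011100110011110100 = 380148 (signed)
10010001001010000110 = -454010 (signed)
  01011100110011110100
+ 10010001001010000110
= 11101101111101111010
Result 11101101111101111010: MSB = 1 → 974714 − 1048576 = -73862.
Addends have opposite signs, so signed overflow cannot occur.

-73862; no overflow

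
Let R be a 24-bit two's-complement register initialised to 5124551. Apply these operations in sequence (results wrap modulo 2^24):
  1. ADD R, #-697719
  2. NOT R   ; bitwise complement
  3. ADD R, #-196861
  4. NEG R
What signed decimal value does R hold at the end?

4623694

Start: R = 5124551 = 010011100011000111000111.
R = 5124551 + (-697719) = 4426832 = 010000111000110001010000
R = NOT 010000111000110001010000 = 101111000111001110101111 = -4426833
R = -4426833 + (-196861) = -4623694 = 101110010111001010110010
R = −(-4623694) = 4623694 = 010001101000110101001110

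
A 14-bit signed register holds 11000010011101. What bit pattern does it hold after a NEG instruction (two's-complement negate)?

Invert: 00111101100010. Add 1: 00111101100011.
Check: 11000010011101 = -3939, 00111101100011 = 3939.

00111101100011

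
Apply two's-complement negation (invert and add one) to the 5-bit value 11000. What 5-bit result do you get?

Invert: 00111. Add 1: 01000.
Check: 11000 = -8, 01000 = 8.

01000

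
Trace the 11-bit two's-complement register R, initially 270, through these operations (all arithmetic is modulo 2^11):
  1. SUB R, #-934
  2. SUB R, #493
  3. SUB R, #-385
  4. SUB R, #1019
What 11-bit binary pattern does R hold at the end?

Start: R = 270 = 00100001110.
R = 270 − (-934) = 1204; wraps to -844 = 10010110100
R = -844 − 493 = -1337; wraps to 711 = 01011000111
R = 711 − (-385) = 1096; wraps to -952 = 10001001000
R = -952 − 1019 = -1971; wraps to 77 = 00001001101

00001001101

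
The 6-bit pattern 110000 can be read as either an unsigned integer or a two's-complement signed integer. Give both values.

unsigned = 48, signed = -16

Unsigned: 110000 = 48.
Signed: MSB=1 → 48 − 64 = -16.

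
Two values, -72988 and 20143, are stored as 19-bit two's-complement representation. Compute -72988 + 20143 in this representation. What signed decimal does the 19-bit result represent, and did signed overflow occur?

-52845; no overflow

-72988 → 1101110001011100100
20143 → 0000100111010101111
  1101110001011100100
+ 0000100111010101111
= 1110011000110010011
Result 1110011000110010011: MSB = 1 → 471443 − 524288 = -52845.
Addends have opposite signs, so signed overflow cannot occur.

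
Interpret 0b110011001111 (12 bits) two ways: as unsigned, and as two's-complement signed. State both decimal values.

Unsigned: 110011001111 = 3279.
Signed: MSB=1 → 3279 − 4096 = -817.

unsigned = 3279, signed = -817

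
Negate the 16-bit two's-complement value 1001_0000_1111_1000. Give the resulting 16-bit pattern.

0110111100001000

Invert: 0110111100000111. Add 1: 0110111100001000.
Check: 1001000011111000 = -28424, 0110111100001000 = 28424.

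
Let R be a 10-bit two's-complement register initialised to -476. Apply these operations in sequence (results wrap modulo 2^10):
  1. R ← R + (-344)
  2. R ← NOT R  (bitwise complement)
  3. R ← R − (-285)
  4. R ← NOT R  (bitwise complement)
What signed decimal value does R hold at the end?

-81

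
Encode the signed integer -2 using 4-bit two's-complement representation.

1110

|-2| = 2 = 0010 in 4 bits.
Invert the bits: 1101. Add 1: 1110.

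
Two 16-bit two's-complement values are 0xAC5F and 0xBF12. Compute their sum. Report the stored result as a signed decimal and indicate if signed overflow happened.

0xAC5F = 1010110001011111 = -21409 (signed)
0xBF12 = 1011111100010010 = -16622 (signed)
  1010110001011111
+ 1011111100010010
= 0110101101110001  (discard carry-out 1)
Result 0110101101110001: MSB = 0 → value 27505.
Both addends are negative but the stored result is non-negative: signed overflow. The true value -21409 + (-16622) = -38031 lies outside [-32768, 32767].

27505; overflow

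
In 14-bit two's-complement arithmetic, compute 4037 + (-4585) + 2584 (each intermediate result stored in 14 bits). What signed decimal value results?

4037 + (-4585) = -548 (11110111011100)
-548 + 2584 = 2036 (00011111110100)

2036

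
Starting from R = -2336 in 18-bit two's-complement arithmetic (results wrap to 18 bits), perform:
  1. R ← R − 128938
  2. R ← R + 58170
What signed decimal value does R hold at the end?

Start: R = -2336 = 111111011011100000.
R = -2336 − 128938 = -131274; wraps to 130870 = 011111111100110110
R = 130870 + 58170 = 189040; wraps to -73104 = 101110001001110000

-73104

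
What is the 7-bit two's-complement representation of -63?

1000001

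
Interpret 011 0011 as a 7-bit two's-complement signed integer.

51

MSB is 0, so the value is non-negative: 0110011 = 51.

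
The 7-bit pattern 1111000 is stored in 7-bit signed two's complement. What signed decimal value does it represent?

-8

MSB is 1, so the value is negative.
Invert: 0000111. Add 1: 0001000 = 8. So the value is −8.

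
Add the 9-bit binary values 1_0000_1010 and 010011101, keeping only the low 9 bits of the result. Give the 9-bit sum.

  100001010
+ 010011101
= 110100111

110100111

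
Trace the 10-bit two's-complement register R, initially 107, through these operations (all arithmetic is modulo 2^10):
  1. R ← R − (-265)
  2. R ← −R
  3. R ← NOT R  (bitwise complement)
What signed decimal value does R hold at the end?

Start: R = 107 = 0001101011.
R = 107 − (-265) = 372 = 0101110100
R = −(372) = -372 = 1010001100
R = NOT 1010001100 = 0101110011 = 371

371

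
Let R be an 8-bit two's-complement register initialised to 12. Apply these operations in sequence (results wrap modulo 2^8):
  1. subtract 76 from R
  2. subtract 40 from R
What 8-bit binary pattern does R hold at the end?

10011000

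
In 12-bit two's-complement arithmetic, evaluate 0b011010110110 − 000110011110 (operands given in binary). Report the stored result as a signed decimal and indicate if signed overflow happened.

0b011010110110 → 011010110110 = 1718 (signed)
000110011110 = 414 (signed)
Subtract via negate-and-add: invert 000110011110 + 1 = 111001100010 (i.e. -414).
  011010110110
+ 111001100010
= 010100011000  (discard carry-out 1)
Result 010100011000: MSB = 0 → value 1304.
Addends (after negating the subtrahend) have opposite signs, so signed overflow cannot occur.

1304; no overflow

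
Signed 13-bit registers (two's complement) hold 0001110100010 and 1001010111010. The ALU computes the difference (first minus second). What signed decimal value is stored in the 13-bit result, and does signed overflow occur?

-3864; overflow

0001110100010 = 930 (signed)
1001010111010 = -3398 (signed)
Subtract via negate-and-add: invert 1001010111010 + 1 = 0110101000110 (i.e. 3398).
  0001110100010
+ 0110101000110
= 1000011101000
Result 1000011101000: MSB = 1 → 4328 − 8192 = -3864.
Both addends (after negating the subtrahend) are non-negative but the stored result is negative: signed overflow. The true value 930 − (-3398) = 4328 lies outside [-4096, 4095].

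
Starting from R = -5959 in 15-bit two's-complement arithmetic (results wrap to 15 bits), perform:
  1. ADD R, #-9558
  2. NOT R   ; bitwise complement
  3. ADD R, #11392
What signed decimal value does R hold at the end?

-5860

Start: R = -5959 = 110100010111001.
R = -5959 + (-9558) = -15517 = 100001101100011
R = NOT 100001101100011 = 011110010011100 = 15516
R = 15516 + 11392 = 26908; wraps to -5860 = 110100100011100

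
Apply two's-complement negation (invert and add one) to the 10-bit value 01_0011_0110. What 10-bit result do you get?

Invert: 1011001001. Add 1: 1011001010.
Check: 0100110110 = 310, 1011001010 = -310.

1011001010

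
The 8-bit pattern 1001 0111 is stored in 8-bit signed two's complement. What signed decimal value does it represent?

MSB is 1, so the value is negative.
Unsigned reading: 151. Subtract 2^8 = 256: 151 − 256 = -105.

-105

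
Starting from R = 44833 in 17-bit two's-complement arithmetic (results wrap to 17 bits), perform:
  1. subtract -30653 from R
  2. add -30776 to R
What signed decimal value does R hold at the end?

44710

Start: R = 44833 = 01010111100100001.
R = 44833 − (-30653) = 75486; wraps to -55586 = 10010011011011110
R = -55586 + (-30776) = -86362; wraps to 44710 = 01010111010100110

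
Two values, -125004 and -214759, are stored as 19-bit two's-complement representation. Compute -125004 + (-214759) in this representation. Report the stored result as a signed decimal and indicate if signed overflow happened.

-125004 → 1100001011110110100
-214759 → 1001011100100011001
  1100001011110110100
+ 1001011100100011001
= 0101101000011001101  (discard carry-out 1)
Result 0101101000011001101: MSB = 0 → value 184525.
Both addends are negative but the stored result is non-negative: signed overflow. The true value -125004 + (-214759) = -339763 lies outside [-262144, 262143].

184525; overflow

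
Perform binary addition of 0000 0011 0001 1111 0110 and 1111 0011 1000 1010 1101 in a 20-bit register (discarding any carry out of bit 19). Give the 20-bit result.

11110110101010100011

  00000011000111110110
+ 11110011100010101101
= 11110110101010100011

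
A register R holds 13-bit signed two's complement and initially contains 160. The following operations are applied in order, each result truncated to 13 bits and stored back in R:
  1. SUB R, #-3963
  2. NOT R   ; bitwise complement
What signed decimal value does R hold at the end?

4068

Start: R = 160 = 0000010100000.
R = 160 − (-3963) = 4123; wraps to -4069 = 1000000011011
R = NOT 1000000011011 = 0111111100100 = 4068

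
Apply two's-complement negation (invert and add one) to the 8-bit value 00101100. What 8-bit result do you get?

11010100

Invert: 11010011. Add 1: 11010100.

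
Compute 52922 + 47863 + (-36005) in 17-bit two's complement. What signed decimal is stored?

64780

52922 + 47863 = 100785 → wraps to -30287 (11000100110110001)
-30287 + (-36005) = -66292 → wraps to 64780 (01111110100001100)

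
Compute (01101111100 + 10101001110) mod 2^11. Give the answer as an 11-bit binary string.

  01101111100
+ 10101001110
= 00011001010  (discard carry-out 1)

00011001010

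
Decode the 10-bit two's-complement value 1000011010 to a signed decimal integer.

-486

MSB is 1, so the value is negative.
Invert: 0111100101. Add 1: 0111100110 = 486. So the value is −486.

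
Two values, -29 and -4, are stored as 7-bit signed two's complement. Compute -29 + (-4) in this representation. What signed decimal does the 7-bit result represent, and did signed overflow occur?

-29 → 1100011
-4 → 1111100
  1100011
+ 1111100
= 1011111  (discard carry-out 1)
Result 1011111: MSB = 1 → 95 − 128 = -33.
Both addends are negative and so is the stored result: no signed overflow.

-33; no overflow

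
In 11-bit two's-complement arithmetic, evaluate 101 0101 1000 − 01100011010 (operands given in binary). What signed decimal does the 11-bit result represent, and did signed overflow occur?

101 0101 1000 → 10101011000 = -680 (signed)
01100011010 = 794 (signed)
Subtract via negate-and-add: invert 01100011010 + 1 = 10011100110 (i.e. -794).
  10101011000
+ 10011100110
= 01000111110  (discard carry-out 1)
Result 01000111110: MSB = 0 → value 574.
Both addends (after negating the subtrahend) are negative but the stored result is non-negative: signed overflow. The true value -680 − 794 = -1474 lies outside [-1024, 1023].

574; overflow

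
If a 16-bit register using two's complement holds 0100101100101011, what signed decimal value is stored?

19243

MSB is 0, so the value is non-negative: 0100101100101011 = 19243.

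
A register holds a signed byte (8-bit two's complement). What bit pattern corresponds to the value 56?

56 is non-negative, so write it directly in 8 bits: 00111000.

00111000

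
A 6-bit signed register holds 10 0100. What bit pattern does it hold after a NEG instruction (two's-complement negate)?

011100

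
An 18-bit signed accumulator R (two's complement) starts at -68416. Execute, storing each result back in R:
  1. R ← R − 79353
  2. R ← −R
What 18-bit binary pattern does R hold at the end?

100100000100111001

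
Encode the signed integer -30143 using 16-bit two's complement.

|-30143| = 30143 = 0111010110111111 in 16 bits.
Invert the bits: 1000101001000000. Add 1: 1000101001000001.
Check: 1000101001000001 reads as 35393 − 65536 = -30143.

1000101001000001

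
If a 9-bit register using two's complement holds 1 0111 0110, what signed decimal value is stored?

-138

MSB is 1, so the value is negative.
Invert: 010001001. Add 1: 010001010 = 138. So the value is −138.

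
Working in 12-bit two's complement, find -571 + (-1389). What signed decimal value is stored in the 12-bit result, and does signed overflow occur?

-1960; no overflow

-571 → 110111000101
-1389 → 101010010011
  110111000101
+ 101010010011
= 100001011000  (discard carry-out 1)
Result 100001011000: MSB = 1 → 2136 − 4096 = -1960.
Both addends are negative and so is the stored result: no signed overflow.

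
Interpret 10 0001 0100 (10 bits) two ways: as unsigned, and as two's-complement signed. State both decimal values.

unsigned = 532, signed = -492

Unsigned: 1000010100 = 532.
Signed: MSB=1 → 532 − 1024 = -492.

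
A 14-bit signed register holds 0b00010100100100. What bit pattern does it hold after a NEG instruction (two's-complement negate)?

Invert: 11101011011011. Add 1: 11101011011100.
Check: 00010100100100 = 1316, 11101011011100 = -1316.

11101011011100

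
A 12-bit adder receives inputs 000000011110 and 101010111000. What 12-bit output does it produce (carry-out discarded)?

101011010110

  000000011110
+ 101010111000
= 101011010110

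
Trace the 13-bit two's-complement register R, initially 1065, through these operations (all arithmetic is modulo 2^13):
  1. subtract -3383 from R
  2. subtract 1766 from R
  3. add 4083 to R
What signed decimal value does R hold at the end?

-1427

Start: R = 1065 = 0010000101001.
R = 1065 − (-3383) = 4448; wraps to -3744 = 1000101100000
R = -3744 − 1766 = -5510; wraps to 2682 = 0101001111010
R = 2682 + 4083 = 6765; wraps to -1427 = 1101001101101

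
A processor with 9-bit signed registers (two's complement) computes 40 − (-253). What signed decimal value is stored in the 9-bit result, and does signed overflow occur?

-219; overflow

40 → 000101000
-253 → 100000011
Subtract via negate-and-add: invert 100000011 + 1 = 011111101 (i.e. 253).
  000101000
+ 011111101
= 100100101
Result 100100101: MSB = 1 → 293 − 512 = -219.
Both addends (after negating the subtrahend) are non-negative but the stored result is negative: signed overflow. The true value 40 − (-253) = 293 lies outside [-256, 255].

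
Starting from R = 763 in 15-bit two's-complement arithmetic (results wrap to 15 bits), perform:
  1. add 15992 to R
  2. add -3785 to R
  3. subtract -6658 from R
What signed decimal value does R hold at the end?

-13140

Start: R = 763 = 000001011111011.
R = 763 + 15992 = 16755; wraps to -16013 = 100000101110011
R = -16013 + (-3785) = -19798; wraps to 12970 = 011001010101010
R = 12970 − (-6658) = 19628; wraps to -13140 = 100110010101100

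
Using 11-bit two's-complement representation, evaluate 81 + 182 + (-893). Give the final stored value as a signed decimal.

-630

81 + 182 = 263 (00100000111)
263 + (-893) = -630 (10110001010)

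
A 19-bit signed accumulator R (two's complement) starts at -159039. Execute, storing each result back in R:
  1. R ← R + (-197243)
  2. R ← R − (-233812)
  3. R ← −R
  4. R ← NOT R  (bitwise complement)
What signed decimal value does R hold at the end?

-122471

Start: R = -159039 = 1011001001011000001.
R = -159039 + (-197243) = -356282; wraps to 168006 = 0101001000001000110
R = 168006 − (-233812) = 401818; wraps to -122470 = 1100010000110011010
R = −(-122470) = 122470 = 0011101111001100110
R = NOT 0011101111001100110 = 1100010000110011001 = -122471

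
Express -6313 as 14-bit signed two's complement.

10011101010111

|-6313| = 6313 = 01100010101001 in 14 bits.
Invert the bits: 10011101010110. Add 1: 10011101010111.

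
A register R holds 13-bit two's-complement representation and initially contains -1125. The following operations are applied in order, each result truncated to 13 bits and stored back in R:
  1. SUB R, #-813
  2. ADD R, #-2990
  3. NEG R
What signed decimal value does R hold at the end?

Start: R = -1125 = 1101110011011.
R = -1125 − (-813) = -312 = 1111011001000
R = -312 + (-2990) = -3302 = 1001100011010
R = −(-3302) = 3302 = 0110011100110

3302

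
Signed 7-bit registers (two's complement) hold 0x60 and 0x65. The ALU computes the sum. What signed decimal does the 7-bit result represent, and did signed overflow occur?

-59; no overflow

0x60 = 1100000 = -32 (signed)
0x65 = 1100101 = -27 (signed)
  1100000
+ 1100101
= 1000101  (discard carry-out 1)
Result 1000101: MSB = 1 → 69 − 128 = -59.
Both addends are negative and so is the stored result: no signed overflow.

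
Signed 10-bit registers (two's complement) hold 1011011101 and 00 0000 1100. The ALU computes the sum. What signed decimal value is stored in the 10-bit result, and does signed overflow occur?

-279; no overflow

1011011101 = -291 (signed)
00 0000 1100 → 0000001100 = 12 (signed)
  1011011101
+ 0000001100
= 1011101001
Result 1011101001: MSB = 1 → 745 − 1024 = -279.
Addends have opposite signs, so signed overflow cannot occur.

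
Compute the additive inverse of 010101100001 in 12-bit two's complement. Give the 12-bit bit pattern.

101010011111

Invert: 101010011110. Add 1: 101010011111.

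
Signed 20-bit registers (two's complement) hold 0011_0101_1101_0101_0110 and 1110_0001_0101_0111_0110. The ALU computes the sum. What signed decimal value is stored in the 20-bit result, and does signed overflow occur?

94924; no overflow

0011_0101_1101_0101_0110 → 00110101110101010110 = 220502 (signed)
1110_0001_0101_0111_0110 → 11100001010101110110 = -125578 (signed)
  00110101110101010110
+ 11100001010101110110
= 00010111001011001100  (discard carry-out 1)
Result 00010111001011001100: MSB = 0 → value 94924.
Addends have opposite signs, so signed overflow cannot occur.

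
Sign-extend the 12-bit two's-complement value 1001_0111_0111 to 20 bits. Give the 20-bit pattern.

11111111100101110111

MSB of 100101110111 is 1; replicate it into the new high bits.
11111111|100101110111 → 11111111100101110111 (still -1673).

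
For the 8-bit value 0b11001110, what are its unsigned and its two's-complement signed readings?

unsigned = 206, signed = -50

Unsigned: 11001110 = 206.
Signed: MSB=1 → 206 − 256 = -50.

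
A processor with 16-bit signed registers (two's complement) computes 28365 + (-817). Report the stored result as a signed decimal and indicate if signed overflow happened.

28365 → 0110111011001101
-817 → 1111110011001111
  0110111011001101
+ 1111110011001111
= 0110101110011100  (discard carry-out 1)
Result 0110101110011100: MSB = 0 → value 27548.
Addends have opposite signs, so signed overflow cannot occur.

27548; no overflow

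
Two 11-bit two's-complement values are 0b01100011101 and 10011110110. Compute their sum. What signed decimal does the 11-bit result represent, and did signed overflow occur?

0b01100011101 → 01100011101 = 797 (signed)
10011110110 = -778 (signed)
  01100011101
+ 10011110110
= 00000010011  (discard carry-out 1)
Result 00000010011: MSB = 0 → value 19.
Addends have opposite signs, so signed overflow cannot occur.

19; no overflow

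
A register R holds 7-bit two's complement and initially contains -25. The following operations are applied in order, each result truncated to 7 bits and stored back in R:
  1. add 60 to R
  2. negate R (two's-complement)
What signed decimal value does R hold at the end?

-35

Start: R = -25 = 1100111.
R = -25 + 60 = 35 = 0100011
R = −(35) = -35 = 1011101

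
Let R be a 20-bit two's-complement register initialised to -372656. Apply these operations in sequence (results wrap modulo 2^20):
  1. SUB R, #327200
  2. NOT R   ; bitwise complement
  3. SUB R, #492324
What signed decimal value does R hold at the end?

Start: R = -372656 = 10100101000001010000.
R = -372656 − 327200 = -699856; wraps to 348720 = 01010101001000110000
R = NOT 01010101001000110000 = 10101010110111001111 = -348721
R = -348721 − 492324 = -841045; wraps to 207531 = 00110010101010101011

207531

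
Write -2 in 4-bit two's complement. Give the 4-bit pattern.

|-2| = 2 = 0010 in 4 bits.
Invert the bits: 1101. Add 1: 1110.

1110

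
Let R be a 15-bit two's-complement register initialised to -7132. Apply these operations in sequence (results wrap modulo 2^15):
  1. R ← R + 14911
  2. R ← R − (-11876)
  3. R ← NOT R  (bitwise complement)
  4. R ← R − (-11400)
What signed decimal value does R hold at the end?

-8256

Start: R = -7132 = 110010000100100.
R = -7132 + 14911 = 7779 = 001111001100011
R = 7779 − (-11876) = 19655; wraps to -13113 = 100110011000111
R = NOT 100110011000111 = 011001100111000 = 13112
R = 13112 − (-11400) = 24512; wraps to -8256 = 101111111000000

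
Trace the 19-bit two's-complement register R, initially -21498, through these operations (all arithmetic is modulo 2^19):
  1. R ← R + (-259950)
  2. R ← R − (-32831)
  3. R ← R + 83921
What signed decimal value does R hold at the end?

-164696

Start: R = -21498 = 1111010110000000110.
R = -21498 + (-259950) = -281448; wraps to 242840 = 0111011010010011000
R = 242840 − (-32831) = 275671; wraps to -248617 = 1000011010011010111
R = -248617 + 83921 = -164696 = 1010111110010101000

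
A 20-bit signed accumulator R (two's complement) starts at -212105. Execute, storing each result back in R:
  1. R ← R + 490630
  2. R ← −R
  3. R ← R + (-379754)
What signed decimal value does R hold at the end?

390297

Start: R = -212105 = 11001100001101110111.
R = -212105 + 490630 = 278525 = 01000011111111111101
R = −(278525) = -278525 = 10111100000000000011
R = -278525 + (-379754) = -658279; wraps to 390297 = 01011111010010011001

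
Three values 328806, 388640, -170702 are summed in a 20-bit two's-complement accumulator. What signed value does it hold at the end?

328806 + 388640 = 717446 → wraps to -331130 (10101111001010000110)
-331130 + (-170702) = -501832 (10000101011110111000)

-501832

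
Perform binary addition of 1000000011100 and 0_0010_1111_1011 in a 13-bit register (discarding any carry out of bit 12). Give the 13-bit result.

1001100010111

  1000000011100
+ 0001011111011
= 1001100010111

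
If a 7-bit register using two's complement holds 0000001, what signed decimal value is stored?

MSB is 0, so the value is non-negative: 0000001 = 1.

1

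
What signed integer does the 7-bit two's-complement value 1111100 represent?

-4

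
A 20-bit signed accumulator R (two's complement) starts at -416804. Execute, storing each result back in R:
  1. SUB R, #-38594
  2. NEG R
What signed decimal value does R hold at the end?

378210

Start: R = -416804 = 10011010001111011100.
R = -416804 − (-38594) = -378210 = 10100011101010011110
R = −(-378210) = 378210 = 01011100010101100010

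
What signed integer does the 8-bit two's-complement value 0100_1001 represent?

73

MSB is 0, so the value is non-negative: 01001001 = 73.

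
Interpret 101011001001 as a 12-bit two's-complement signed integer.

-1335

MSB is 1, so the value is negative.
Unsigned reading: 2761. Subtract 2^12 = 4096: 2761 − 4096 = -1335.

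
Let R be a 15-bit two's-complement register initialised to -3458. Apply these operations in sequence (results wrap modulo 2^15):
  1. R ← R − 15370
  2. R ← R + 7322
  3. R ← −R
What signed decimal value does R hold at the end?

11506

Start: R = -3458 = 111001001111110.
R = -3458 − 15370 = -18828; wraps to 13940 = 011011001110100
R = 13940 + 7322 = 21262; wraps to -11506 = 101001100001110
R = −(-11506) = 11506 = 010110011110010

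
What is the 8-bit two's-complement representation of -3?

11111101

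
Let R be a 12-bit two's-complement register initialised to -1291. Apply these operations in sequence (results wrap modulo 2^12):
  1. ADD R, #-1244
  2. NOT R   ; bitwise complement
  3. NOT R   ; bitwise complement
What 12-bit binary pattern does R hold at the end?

011000011001

Start: R = -1291 = 101011110101.
R = -1291 + (-1244) = -2535; wraps to 1561 = 011000011001
R = NOT 011000011001 = 100111100110 = -1562
R = NOT 100111100110 = 011000011001 = 1561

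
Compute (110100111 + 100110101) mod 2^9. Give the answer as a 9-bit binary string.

011011100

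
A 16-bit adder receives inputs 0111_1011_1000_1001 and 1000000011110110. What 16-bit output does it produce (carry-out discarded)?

  0111101110001001
+ 1000000011110110
= 1111110001111111

1111110001111111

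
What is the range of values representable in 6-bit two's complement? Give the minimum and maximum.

Minimum: −2^5 = -32.
Maximum: 2^5 − 1 = 31.

min = -32, max = 31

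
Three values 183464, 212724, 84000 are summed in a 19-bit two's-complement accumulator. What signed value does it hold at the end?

183464 + 212724 = 396188 → wraps to -128100 (1100000101110011100)
-128100 + 84000 = -44100 (1110101001110111100)

-44100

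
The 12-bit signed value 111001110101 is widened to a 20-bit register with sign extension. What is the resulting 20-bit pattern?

MSB of 111001110101 is 1; replicate it into the new high bits.
11111111|111001110101 → 11111111111001110101 (still -395).

11111111111001110101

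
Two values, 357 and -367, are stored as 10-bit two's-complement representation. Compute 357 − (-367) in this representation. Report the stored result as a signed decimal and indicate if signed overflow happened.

357 → 0101100101
-367 → 1010010001
Subtract via negate-and-add: invert 1010010001 + 1 = 0101101111 (i.e. 367).
  0101100101
+ 0101101111
= 1011010100
Result 1011010100: MSB = 1 → 724 − 1024 = -300.
Both addends (after negating the subtrahend) are non-negative but the stored result is negative: signed overflow. The true value 357 − (-367) = 724 lies outside [-512, 511].

-300; overflow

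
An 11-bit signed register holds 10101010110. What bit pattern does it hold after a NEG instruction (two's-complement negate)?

01010101010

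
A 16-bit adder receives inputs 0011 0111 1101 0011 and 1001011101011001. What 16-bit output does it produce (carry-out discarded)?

1100111100101100

  0011011111010011
+ 1001011101011001
= 1100111100101100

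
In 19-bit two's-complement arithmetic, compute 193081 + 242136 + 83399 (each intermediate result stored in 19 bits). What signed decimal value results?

193081 + 242136 = 435217 → wraps to -89071 (1101010010000010001)
-89071 + 83399 = -5672 (1111110100111011000)

-5672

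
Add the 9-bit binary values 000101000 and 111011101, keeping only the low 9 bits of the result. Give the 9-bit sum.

000000101

  000101000
+ 111011101
= 000000101  (discard carry-out 1)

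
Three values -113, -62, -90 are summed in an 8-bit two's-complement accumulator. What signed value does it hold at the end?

-9

-113 + (-62) = -175 → wraps to 81 (01010001)
81 + (-90) = -9 (11110111)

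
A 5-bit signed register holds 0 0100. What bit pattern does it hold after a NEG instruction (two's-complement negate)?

11100

Invert: 11011. Add 1: 11100.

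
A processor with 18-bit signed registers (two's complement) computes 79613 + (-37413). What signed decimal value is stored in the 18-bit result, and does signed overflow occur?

42200; no overflow

79613 → 010011011011111101
-37413 → 110110110111011011
  010011011011111101
+ 110110110111011011
= 001010010011011000  (discard carry-out 1)
Result 001010010011011000: MSB = 0 → value 42200.
Addends have opposite signs, so signed overflow cannot occur.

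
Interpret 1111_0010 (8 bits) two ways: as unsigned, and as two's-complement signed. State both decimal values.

Unsigned: 11110010 = 242.
Signed: MSB=1 → 242 − 256 = -14.

unsigned = 242, signed = -14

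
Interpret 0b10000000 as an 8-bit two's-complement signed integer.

-128

MSB is 1, so the value is negative.
Unsigned reading: 128. Subtract 2^8 = 256: 128 − 256 = -128.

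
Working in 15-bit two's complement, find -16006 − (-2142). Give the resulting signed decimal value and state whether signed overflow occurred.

-13864; no overflow

-16006 → 100000101111010
-2142 → 111011110100010
Subtract via negate-and-add: invert 111011110100010 + 1 = 000100001011110 (i.e. 2142).
  100000101111010
+ 000100001011110
= 100100111011000
Result 100100111011000: MSB = 1 → 18904 − 32768 = -13864.
Addends (after negating the subtrahend) have opposite signs, so signed overflow cannot occur.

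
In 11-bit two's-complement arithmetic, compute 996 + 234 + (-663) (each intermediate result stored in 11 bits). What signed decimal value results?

567

996 + 234 = 1230 → wraps to -818 (10011001110)
-818 + (-663) = -1481 → wraps to 567 (01000110111)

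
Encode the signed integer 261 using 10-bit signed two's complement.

261 is non-negative, so write it directly in 10 bits: 0100000101.

0100000101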